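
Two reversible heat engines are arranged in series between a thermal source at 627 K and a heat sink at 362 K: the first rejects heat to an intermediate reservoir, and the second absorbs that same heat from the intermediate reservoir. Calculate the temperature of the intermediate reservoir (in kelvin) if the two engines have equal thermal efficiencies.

Equal efficiencies require 1 − T_m/T_H = 1 − T_C/T_m, i.e. T_m/T_H = T_C/T_m, so T_m = √(T_H·T_C) = √(627.00 × 362.00) = 476.4 K.

T_m ≈ 476.4 K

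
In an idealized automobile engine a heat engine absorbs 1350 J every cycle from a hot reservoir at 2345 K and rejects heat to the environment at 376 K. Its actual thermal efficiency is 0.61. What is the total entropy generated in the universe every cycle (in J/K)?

W = η·Q_H = 0.61 × 1350 = 823.5 J, so Q_C = Q_H − W = 526.5 J.
Entropy balance on the reservoirs: −Q_H/T_H = -0.5757 J/K, +Q_C/T_C = 1.400 J/K.
ΔS_univ = −Q_H/T_H + Q_C/T_C = 0.825 J/K (> 0, since η = 0.61 < η_Carnot = 0.840).

ΔS_univ ≈ 0.825 J/K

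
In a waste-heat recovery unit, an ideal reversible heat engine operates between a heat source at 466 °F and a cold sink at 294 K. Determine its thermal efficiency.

η ≈ 0.428

T_H = 466 °F → (466 − 32) × 5/9 = 241.11 °C = 514.26 K.
For a reversible engine, η = 1 − T_C/T_H = 1 − 294.00/514.26 = 0.428.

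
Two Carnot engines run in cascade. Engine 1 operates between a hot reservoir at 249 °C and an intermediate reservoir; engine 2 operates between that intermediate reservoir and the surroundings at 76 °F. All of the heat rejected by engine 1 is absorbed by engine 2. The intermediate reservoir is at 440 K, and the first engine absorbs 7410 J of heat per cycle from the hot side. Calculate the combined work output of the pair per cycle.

W_total ≈ 3190 J

T_H = 249 °C → 249 + 273.15 = 522.15 K.
T_C = 76 °F → (76 − 32) × 5/9 = 24.44 °C = 297.59 K.
Two reversible stages in series are equivalent to a single Carnot engine between T_H and T_C, so η_total = 1 − T_C/T_H = 1 − 297.59/522.15 = 0.4301.
W_total = η_total · Q_H = 0.4301 × 7410 = 3190 J.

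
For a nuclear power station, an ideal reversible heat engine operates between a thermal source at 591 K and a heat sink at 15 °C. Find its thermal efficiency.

T_C = 15 °C → 15 + 273.15 = 288.15 K.
The Carnot efficiency is η = 1 − T_C/T_H = 1 − 288.15/591.00 = 0.512.

η ≈ 0.512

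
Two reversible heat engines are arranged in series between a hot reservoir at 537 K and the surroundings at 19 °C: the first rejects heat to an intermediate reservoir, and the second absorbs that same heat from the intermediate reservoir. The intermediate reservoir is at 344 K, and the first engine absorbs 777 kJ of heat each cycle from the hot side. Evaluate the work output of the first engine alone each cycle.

T_C = 19 °C → 19 + 273.15 = 292.15 K.
First-stage efficiency η₁ = 1 − T_m/T_H = 1 − 344.00/537.00 = 0.3594.
W₁ = η₁·Q_H = 0.3594 × 777 = 279.3 kJ.

W₁ ≈ 279.3 kJ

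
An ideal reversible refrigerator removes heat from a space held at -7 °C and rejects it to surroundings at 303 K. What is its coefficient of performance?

T_C = -7 °C → -7 + 273.15 = 266.15 K.
For a reversible refrigerator, COP_R = T_C/(T_H − T_C) = 266.15/(303.00 − 266.15) = 7.223.

COP_R ≈ 7.223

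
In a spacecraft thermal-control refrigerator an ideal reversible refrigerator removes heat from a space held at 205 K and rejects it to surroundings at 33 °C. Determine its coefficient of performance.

COP_R ≈ 2.03

T_H = 33 °C → 33 + 273.15 = 306.15 K.
COP_R = T_C/(T_H − T_C) = 205.00/(306.15 − 205.00) = 2.03.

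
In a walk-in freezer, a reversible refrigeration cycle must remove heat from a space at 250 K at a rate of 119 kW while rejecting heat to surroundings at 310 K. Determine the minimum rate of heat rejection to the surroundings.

Q̇_H ≈ 148 kW

For a reversible cycle Q_H/Q_C = T_H/T_C, so Q_H = Q_C·T_H/T_C = 119 × 310.00/250.00 = 148 kW.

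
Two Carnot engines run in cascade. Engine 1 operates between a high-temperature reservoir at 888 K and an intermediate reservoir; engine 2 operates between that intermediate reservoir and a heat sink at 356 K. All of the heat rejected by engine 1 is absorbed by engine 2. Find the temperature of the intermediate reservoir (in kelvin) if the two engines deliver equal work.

T_m ≈ 622.0 K

For reversible stages Q_m = Q_H·(T_m/T_H). Setting W₁ = Q_H(1 − T_m/T_H) equal to W₂ = Q_m(1 − T_C/T_m) = Q_H·(T_m − T_C)/T_H gives T_H − T_m = T_m − T_C, so T_m = (T_H + T_C)/2 = (888.00 + 356.00)/2 = 622.0 K.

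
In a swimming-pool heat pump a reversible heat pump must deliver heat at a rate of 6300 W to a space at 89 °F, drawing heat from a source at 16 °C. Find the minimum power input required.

Ẇ_in ≈ 324 W

T_H = 89 °F → (89 − 32) × 5/9 = 31.67 °C = 304.82 K.
T_C = 16 °C → 16 + 273.15 = 289.15 K.
COP_HP = T_H/(T_H − T_C) = 304.82/15.67 = 19.4564.
W = Q_H/COP_HP = 6300/19.4564 = 324 W.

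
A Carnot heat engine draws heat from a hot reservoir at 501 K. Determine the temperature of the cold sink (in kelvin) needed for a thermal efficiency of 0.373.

T_C ≈ 314 K

From η = 1 − T_C/T_H, T_C = T_H·(1 − η) = 501.00 × (1 − 0.373) = 314 K.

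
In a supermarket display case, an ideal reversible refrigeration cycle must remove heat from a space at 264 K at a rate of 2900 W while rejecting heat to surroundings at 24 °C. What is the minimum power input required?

T_H = 24 °C → 24 + 273.15 = 297.15 K.
For a reversible refrigerator, COP_R = T_C/(T_H − T_C) = 264.00/33.15 = 7.9638.
W = Q_C/COP_R = 2900/7.9638 = 364 W.

Ẇ_in ≈ 364 W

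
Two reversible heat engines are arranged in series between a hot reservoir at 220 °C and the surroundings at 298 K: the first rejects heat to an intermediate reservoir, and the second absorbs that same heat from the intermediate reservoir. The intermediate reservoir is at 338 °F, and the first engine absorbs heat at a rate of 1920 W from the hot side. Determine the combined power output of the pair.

T_H = 220 °C → 220 + 273.15 = 493.15 K.
Two reversible stages in series are equivalent to a single Carnot engine between T_H and T_C, so η_total = 1 − T_C/T_H = 1 − 298.00/493.15 = 0.3957.
W_total = η_total · Q_H = 0.3957 × 1920 = 760 W.

Ẇ_total ≈ 760 W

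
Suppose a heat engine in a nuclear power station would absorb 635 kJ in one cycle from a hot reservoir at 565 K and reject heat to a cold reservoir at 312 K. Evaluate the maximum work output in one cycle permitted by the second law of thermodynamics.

By the Carnot theorem, η_max = 1 − T_C/T_H = 1 − 312.00/565.00 = 0.4478.
W_max = η_max · Q_H = 0.4478 × 635 = 284 kJ.

W_max ≈ 284 kJ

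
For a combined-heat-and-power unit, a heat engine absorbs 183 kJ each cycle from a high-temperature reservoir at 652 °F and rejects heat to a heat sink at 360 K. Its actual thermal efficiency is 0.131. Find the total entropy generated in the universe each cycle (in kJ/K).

T_H = 652 °F → (652 − 32) × 5/9 = 344.44 °C = 617.59 K.
W = η·Q_H = 0.131 × 183 = 23.97 kJ, so Q_C = Q_H − W = 159.0 kJ.
The hot reservoir loses entropy Q_H/T_H = 183/617.59 = 0.2963 kJ/K; the cold reservoir gains Q_C/T_C = 159.0/360.00 = 0.4417 kJ/K.
ΔS_univ = −Q_H/T_H + Q_C/T_C = 0.145 kJ/K (> 0, since η = 0.131 < η_Carnot = 0.417).

ΔS_univ ≈ 0.145 kJ/K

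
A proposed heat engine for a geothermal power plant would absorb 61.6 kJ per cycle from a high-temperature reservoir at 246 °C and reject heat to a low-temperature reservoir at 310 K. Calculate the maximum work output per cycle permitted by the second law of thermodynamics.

W_max ≈ 24.82 kJ

T_H = 246 °C → 246 + 273.15 = 519.15 K.
The upper bound on efficiency is η_max = 1 − T_C/T_H = 1 − 310.00/519.15 = 0.4029.
W_max = η_max · Q_H = 0.4029 × 61.6 = 24.82 kJ.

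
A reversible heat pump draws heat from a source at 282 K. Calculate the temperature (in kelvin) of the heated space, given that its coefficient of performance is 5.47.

T_H ≈ 345.1 K

COP_HP = T_H/(T_H − T_C) ⇒ T_H = T_C·COP_HP/(COP_HP − 1) = 282.00 × 5.47/(5.47 − 1) = 345.1 K.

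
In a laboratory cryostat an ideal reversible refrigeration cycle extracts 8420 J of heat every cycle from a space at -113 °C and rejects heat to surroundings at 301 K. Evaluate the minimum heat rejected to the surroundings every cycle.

T_C = -113 °C → -113 + 273.15 = 160.15 K.
For a reversible cycle Q_H/Q_C = T_H/T_C, so Q_H = Q_C·T_H/T_C = 8420 × 301.00/160.15 = 15800 J.

Q_H ≈ 15800 J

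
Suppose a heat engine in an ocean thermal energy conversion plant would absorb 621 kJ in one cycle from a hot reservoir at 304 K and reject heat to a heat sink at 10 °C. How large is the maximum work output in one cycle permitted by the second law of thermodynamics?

T_C = 10 °C → 10 + 273.15 = 283.15 K.
By the Carnot theorem, η_max = 1 − T_C/T_H = 1 − 283.15/304.00 = 0.0686.
W_max = η_max · Q_H = 0.0686 × 621 = 42.59 kJ.

W_max ≈ 42.59 kJ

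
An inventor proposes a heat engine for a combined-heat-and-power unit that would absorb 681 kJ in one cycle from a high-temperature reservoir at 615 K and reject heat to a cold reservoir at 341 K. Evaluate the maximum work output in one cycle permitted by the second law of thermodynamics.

The upper bound on efficiency is η_max = 1 − T_C/T_H = 1 − 341.00/615.00 = 0.4455.
W_max = η_max · Q_H = 0.4455 × 681 = 303 kJ.

W_max ≈ 303 kJ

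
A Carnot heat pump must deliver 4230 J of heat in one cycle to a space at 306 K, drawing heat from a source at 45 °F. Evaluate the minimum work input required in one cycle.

T_C = 45 °F → (45 − 32) × 5/9 = 7.22 °C = 280.37 K.
COP_HP = T_H/(T_H − T_C) = 306.00/25.63 = 11.9402.
W = Q_H/COP_HP = 4230/11.9402 = 354 J.

W_in ≈ 354 J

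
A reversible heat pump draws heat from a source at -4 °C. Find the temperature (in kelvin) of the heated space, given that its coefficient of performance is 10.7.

T_C = -4 °C → -4 + 273.15 = 269.15 K.
COP_HP = T_H/(T_H − T_C) ⇒ T_H = T_C·COP_HP/(COP_HP − 1) = 269.15 × 10.7/(10.7 − 1) = 297 K.

T_H ≈ 297 K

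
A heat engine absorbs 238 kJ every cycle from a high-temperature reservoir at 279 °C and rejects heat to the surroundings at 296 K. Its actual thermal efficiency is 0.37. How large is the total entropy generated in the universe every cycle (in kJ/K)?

ΔS_univ ≈ 0.0755 kJ/K

T_H = 279 °C → 279 + 273.15 = 552.15 K.
W = η·Q_H = 0.37 × 238 = 88.06 kJ, so Q_C = Q_H − W = 149.9 kJ.
Reservoir entropy changes: ΔS_H = −Q_H/T_H = −238/552.15 = -0.4310 kJ/K and ΔS_C = +Q_C/T_C = 149.9/296.00 = 0.5066 kJ/K.
ΔS_univ = −Q_H/T_H + Q_C/T_C = 0.0755 kJ/K (> 0, since η = 0.37 < η_Carnot = 0.464).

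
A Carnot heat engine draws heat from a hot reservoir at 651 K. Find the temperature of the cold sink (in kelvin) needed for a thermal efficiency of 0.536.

T_C ≈ 302 K

From η = 1 − T_C/T_H, T_C = T_H·(1 − η) = 651.00 × (1 − 0.536) = 302 K.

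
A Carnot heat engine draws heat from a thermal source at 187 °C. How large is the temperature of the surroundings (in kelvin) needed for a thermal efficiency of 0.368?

T_C ≈ 290.8 K

T_H = 187 °C → 187 + 273.15 = 460.15 K.
From η = 1 − T_C/T_H, T_C = T_H·(1 − η) = 460.15 × (1 − 0.368) = 290.8 K.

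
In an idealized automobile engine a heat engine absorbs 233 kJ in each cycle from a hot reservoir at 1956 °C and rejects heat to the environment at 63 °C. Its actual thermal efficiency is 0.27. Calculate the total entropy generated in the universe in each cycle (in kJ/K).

T_H = 1956 °C → 1956 + 273.15 = 2229.15 K.
T_C = 63 °C → 63 + 273.15 = 336.15 K.
W = η·Q_H = 0.27 × 233 = 62.91 kJ, so Q_C = Q_H − W = 170.1 kJ.
Entropy balance on the reservoirs: −Q_H/T_H = -0.1045 kJ/K, +Q_C/T_C = 0.5060 kJ/K.
ΔS_univ = −Q_H/T_H + Q_C/T_C = 0.401 kJ/K (> 0, since η = 0.27 < η_Carnot = 0.849).

ΔS_univ ≈ 0.401 kJ/K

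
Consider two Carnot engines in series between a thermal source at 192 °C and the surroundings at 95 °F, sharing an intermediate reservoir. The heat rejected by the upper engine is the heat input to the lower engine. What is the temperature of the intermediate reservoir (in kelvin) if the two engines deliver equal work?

T_m ≈ 386.6 K

T_H = 192 °C → 192 + 273.15 = 465.15 K.
T_C = 95 °F → (95 − 32) × 5/9 = 35.00 °C = 308.15 K.
For reversible stages Q_m = Q_H·(T_m/T_H). Setting W₁ = Q_H(1 − T_m/T_H) equal to W₂ = Q_m(1 − T_C/T_m) = Q_H·(T_m − T_C)/T_H gives T_H − T_m = T_m − T_C, so T_m = (T_H + T_C)/2 = (465.15 + 308.15)/2 = 386.6 K.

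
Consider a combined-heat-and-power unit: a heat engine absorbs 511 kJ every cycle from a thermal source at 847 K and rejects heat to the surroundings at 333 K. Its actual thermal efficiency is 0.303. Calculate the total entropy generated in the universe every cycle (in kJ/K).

ΔS_univ ≈ 0.466 kJ/K

W = η·Q_H = 0.303 × 511 = 154.8 kJ, so Q_C = Q_H − W = 356.2 kJ.
The hot reservoir loses entropy Q_H/T_H = 511/847.00 = 0.6033 kJ/K; the cold reservoir gains Q_C/T_C = 356.2/333.00 = 1.070 kJ/K.
ΔS_univ = −Q_H/T_H + Q_C/T_C = 0.466 kJ/K (> 0, since η = 0.303 < η_Carnot = 0.607).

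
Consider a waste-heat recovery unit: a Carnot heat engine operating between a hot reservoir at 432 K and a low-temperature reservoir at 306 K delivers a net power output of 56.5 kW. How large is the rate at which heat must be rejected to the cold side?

For a reversible engine, η = 1 − T_C/T_H = 1 − 306.00/432.00 = 0.2917.
Since Q_C/Q_H = T_C/T_H and Q_H = W/η, Q_C = W·T_C/(T_H − T_C) = 56.5 × 306.00/126.00 = 137 kW.

Q̇_C ≈ 137 kW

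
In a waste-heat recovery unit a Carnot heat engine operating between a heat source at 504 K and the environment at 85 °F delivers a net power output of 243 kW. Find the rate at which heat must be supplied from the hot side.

Q̇_H ≈ 608.1 kW

T_C = 85 °F → (85 − 32) × 5/9 = 29.44 °C = 302.59 K.
Since the cycle is reversible, η = 1 − T_C/T_H = 1 − 302.59/504.00 = 0.3996.
Q_H = W/η = 243/0.3996 = 608.1 kW.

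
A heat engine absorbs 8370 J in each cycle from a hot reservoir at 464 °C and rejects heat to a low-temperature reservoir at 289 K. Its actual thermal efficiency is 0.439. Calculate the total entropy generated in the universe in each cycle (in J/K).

ΔS_univ ≈ 4.89 J/K

T_H = 464 °C → 464 + 273.15 = 737.15 K.
W = η·Q_H = 0.439 × 8370 = 3674 J, so Q_C = Q_H − W = 4696 J.
Entropy balance on the reservoirs: −Q_H/T_H = -11.35 J/K, +Q_C/T_C = 16.25 J/K.
ΔS_univ = −Q_H/T_H + Q_C/T_C = 4.89 J/K (> 0, since η = 0.439 < η_Carnot = 0.608).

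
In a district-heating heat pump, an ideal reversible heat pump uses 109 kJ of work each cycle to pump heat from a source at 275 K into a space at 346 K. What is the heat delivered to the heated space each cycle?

Q_H ≈ 531 kJ

Reversible heating COP: COP_HP = T_H/(T_H − T_C) = 346.00/71.00 = 4.8732.
Q_H = COP_HP · W = 4.8732 × 109 = 531 kJ.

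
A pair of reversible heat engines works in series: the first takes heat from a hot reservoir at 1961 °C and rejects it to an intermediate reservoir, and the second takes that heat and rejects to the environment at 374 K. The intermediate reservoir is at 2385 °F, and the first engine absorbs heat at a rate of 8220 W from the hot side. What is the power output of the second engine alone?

T_H = 1961 °C → 1961 + 273.15 = 2234.15 K.
T_m = 2385 °F → (2385 − 32) × 5/9 = 1307.22 °C = 1580.37 K.
Heat entering the second stage: Q_m = Q_H·(T_m/T_H) = 8220 × 1580.37/2234.15 = 5810 W.
Second-stage efficiency η₂ = 1 − T_C/T_m = 1 − 374.00/1580.37 = 0.7633, so W₂ = η₂·Q_m = 4440 W.

Ẇ₂ ≈ 4440 W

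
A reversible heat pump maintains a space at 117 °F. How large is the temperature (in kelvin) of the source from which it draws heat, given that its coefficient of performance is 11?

T_H = 117 °F → (117 − 32) × 5/9 = 47.22 °C = 320.37 K.
COP_HP = T_H/(T_H − T_C) ⇒ T_C = T_H·(COP_HP − 1)/COP_HP = 320.37 × (11 − 1)/11 = 291 K.

T_C ≈ 291 K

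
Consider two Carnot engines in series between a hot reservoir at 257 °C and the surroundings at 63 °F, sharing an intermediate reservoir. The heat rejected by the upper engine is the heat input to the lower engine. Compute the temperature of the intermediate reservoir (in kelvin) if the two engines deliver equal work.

T_m ≈ 410 K

T_H = 257 °C → 257 + 273.15 = 530.15 K.
T_C = 63 °F → (63 − 32) × 5/9 = 17.22 °C = 290.37 K.
For reversible stages Q_m = Q_H·(T_m/T_H). Setting W₁ = Q_H(1 − T_m/T_H) equal to W₂ = Q_m(1 − T_C/T_m) = Q_H·(T_m − T_C)/T_H gives T_H − T_m = T_m − T_C, so T_m = (T_H + T_C)/2 = (530.15 + 290.37)/2 = 410 K.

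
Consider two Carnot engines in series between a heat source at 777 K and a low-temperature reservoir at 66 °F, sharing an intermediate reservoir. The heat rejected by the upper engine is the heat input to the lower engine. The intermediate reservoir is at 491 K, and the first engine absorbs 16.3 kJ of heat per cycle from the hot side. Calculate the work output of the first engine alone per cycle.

W₁ ≈ 6.00 kJ

T_C = 66 °F → (66 − 32) × 5/9 = 18.89 °C = 292.04 K.
First-stage efficiency η₁ = 1 − T_m/T_H = 1 − 491.00/777.00 = 0.3681.
W₁ = η₁·Q_H = 0.3681 × 16.3 = 6.00 kJ.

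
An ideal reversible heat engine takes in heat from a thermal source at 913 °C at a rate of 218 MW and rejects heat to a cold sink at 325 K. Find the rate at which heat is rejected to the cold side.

T_H = 913 °C → 913 + 273.15 = 1186.15 K.
The Carnot efficiency is η = 1 − T_C/T_H = 1 − 325.00/1186.15 = 0.7260.
For a reversible cycle Q_C/Q_H = T_C/T_H, so Q_C = 218 × 325.00/1186.15 = 59.7 MW.

Q̇_C ≈ 59.7 MW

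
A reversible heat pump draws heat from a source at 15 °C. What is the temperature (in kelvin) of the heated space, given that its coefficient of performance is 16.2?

T_H ≈ 307.1 K

T_C = 15 °C → 15 + 273.15 = 288.15 K.
COP_HP = T_H/(T_H − T_C) ⇒ T_H = T_C·COP_HP/(COP_HP − 1) = 288.15 × 16.2/(16.2 − 1) = 307.1 K.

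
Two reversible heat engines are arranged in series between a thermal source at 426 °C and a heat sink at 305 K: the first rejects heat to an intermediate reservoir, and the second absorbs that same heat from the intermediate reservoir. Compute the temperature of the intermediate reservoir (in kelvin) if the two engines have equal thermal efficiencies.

T_m ≈ 461.8 K

T_H = 426 °C → 426 + 273.15 = 699.15 K.
Equal efficiencies require 1 − T_m/T_H = 1 − T_C/T_m, i.e. T_m/T_H = T_C/T_m, so T_m = √(T_H·T_C) = √(699.15 × 305.00) = 461.8 K.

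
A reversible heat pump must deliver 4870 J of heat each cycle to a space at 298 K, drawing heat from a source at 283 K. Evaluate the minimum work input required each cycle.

The Carnot heat-pump COP is COP_HP = T_H/(T_H − T_C) = 298.00/15.00 = 19.8667.
W = Q_H/COP_HP = 4870/19.8667 = 245.1 J.

W_in ≈ 245.1 J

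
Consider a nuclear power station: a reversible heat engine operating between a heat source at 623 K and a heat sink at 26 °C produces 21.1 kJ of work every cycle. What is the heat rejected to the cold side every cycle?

Q_C ≈ 19.49 kJ

T_C = 26 °C → 26 + 273.15 = 299.15 K.
Carnot efficiency: η = 1 − T_C/T_H = 1 − 299.15/623.00 = 0.5198.
Since Q_C/Q_H = T_C/T_H and Q_H = W/η, Q_C = W·T_C/(T_H − T_C) = 21.1 × 299.15/323.85 = 19.49 kJ.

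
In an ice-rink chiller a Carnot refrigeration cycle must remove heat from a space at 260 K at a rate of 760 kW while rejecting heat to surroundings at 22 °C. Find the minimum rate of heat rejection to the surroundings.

T_H = 22 °C → 22 + 273.15 = 295.15 K.
For a reversible cycle Q_H/Q_C = T_H/T_C, so Q_H = Q_C·T_H/T_C = 760 × 295.15/260.00 = 862.7 kW.

Q̇_H ≈ 862.7 kW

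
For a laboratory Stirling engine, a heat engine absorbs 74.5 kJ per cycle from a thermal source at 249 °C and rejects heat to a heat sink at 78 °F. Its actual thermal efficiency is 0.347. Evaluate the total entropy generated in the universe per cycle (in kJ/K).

T_H = 249 °C → 249 + 273.15 = 522.15 K.
T_C = 78 °F → (78 − 32) × 5/9 = 25.56 °C = 298.71 K.
W = η·Q_H = 0.347 × 74.5 = 25.85 kJ, so Q_C = Q_H − W = 48.65 kJ.
Reservoir entropy changes: ΔS_H = −Q_H/T_H = −74.5/522.15 = -0.1427 kJ/K and ΔS_C = +Q_C/T_C = 48.65/298.71 = 0.1629 kJ/K.
ΔS_univ = −Q_H/T_H + Q_C/T_C = 0.02019 kJ/K (> 0, since η = 0.347 < η_Carnot = 0.428).

ΔS_univ ≈ 0.02019 kJ/K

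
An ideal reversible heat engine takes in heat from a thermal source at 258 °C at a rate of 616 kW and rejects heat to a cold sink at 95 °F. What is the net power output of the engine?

Ẇ ≈ 258.6 kW

T_H = 258 °C → 258 + 273.15 = 531.15 K.
T_C = 95 °F → (95 − 32) × 5/9 = 35.00 °C = 308.15 K.
For a reversible engine, η = 1 − T_C/T_H = 1 − 308.15/531.15 = 0.4198.
W = η·Q_H = 0.4198 × 616 = 258.6 kW.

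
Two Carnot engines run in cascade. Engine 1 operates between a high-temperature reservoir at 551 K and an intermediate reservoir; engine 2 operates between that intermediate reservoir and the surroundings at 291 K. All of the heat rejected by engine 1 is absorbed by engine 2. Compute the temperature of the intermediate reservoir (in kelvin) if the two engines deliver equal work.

For reversible stages Q_m = Q_H·(T_m/T_H). Setting W₁ = Q_H(1 − T_m/T_H) equal to W₂ = Q_m(1 − T_C/T_m) = Q_H·(T_m − T_C)/T_H gives T_H − T_m = T_m − T_C, so T_m = (T_H + T_C)/2 = (551.00 + 291.00)/2 = 421 K.

T_m ≈ 421 K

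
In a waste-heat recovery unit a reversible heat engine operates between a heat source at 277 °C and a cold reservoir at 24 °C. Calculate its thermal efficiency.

η ≈ 0.4599

T_H = 277 °C → 277 + 273.15 = 550.15 K.
T_C = 24 °C → 24 + 273.15 = 297.15 K.
Since the cycle is reversible, η = 1 − T_C/T_H = 1 − 297.15/550.15 = 0.4599.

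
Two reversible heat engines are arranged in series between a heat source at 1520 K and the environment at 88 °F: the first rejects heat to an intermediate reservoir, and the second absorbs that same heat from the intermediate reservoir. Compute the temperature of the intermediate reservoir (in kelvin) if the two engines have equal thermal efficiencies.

T_m ≈ 680.1 K

T_C = 88 °F → (88 − 32) × 5/9 = 31.11 °C = 304.26 K.
Equal efficiencies require 1 − T_m/T_H = 1 − T_C/T_m, i.e. T_m/T_H = T_C/T_m, so T_m = √(T_H·T_C) = √(1520.00 × 304.26) = 680.1 K.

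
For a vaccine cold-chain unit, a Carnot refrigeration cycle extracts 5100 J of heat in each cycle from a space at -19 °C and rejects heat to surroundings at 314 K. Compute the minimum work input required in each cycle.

W_in ≈ 1201 J

T_C = -19 °C → -19 + 273.15 = 254.15 K.
For a reversible refrigerator, COP_R = T_C/(T_H − T_C) = 254.15/59.85 = 4.2464.
W = Q_C/COP_R = 5100/4.2464 = 1201 J.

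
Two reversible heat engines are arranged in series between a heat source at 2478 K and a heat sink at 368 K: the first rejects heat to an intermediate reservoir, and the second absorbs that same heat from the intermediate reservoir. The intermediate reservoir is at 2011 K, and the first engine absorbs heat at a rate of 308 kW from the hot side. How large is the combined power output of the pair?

Two reversible stages in series are equivalent to a single Carnot engine between T_H and T_C, so η_total = 1 − T_C/T_H = 1 − 368.00/2478.00 = 0.8515.
W_total = η_total · Q_H = 0.8515 × 308 = 262 kW.

Ẇ_total ≈ 262 kW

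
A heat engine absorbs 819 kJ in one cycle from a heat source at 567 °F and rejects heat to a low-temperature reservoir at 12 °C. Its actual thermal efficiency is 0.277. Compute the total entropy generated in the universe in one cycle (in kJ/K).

T_H = 567 °F → (567 − 32) × 5/9 = 297.22 °C = 570.37 K.
T_C = 12 °C → 12 + 273.15 = 285.15 K.
W = η·Q_H = 0.277 × 819 = 226.9 kJ, so Q_C = Q_H − W = 592.1 kJ.
Entropy balance on the reservoirs: −Q_H/T_H = -1.436 kJ/K, +Q_C/T_C = 2.077 kJ/K.
ΔS_univ = −Q_H/T_H + Q_C/T_C = 0.6407 kJ/K (> 0, since η = 0.277 < η_Carnot = 0.500).

ΔS_univ ≈ 0.6407 kJ/K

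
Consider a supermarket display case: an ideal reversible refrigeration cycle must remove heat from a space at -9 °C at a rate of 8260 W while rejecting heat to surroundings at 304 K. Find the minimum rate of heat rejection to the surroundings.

T_C = -9 °C → -9 + 273.15 = 264.15 K.
For a reversible cycle Q_H/Q_C = T_H/T_C, so Q_H = Q_C·T_H/T_C = 8260 × 304.00/264.15 = 9510 W.

Q̇_H ≈ 9510 W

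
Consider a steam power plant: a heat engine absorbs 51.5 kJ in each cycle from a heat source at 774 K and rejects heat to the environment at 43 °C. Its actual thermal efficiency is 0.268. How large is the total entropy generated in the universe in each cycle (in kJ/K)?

T_C = 43 °C → 43 + 273.15 = 316.15 K.
W = η·Q_H = 0.268 × 51.5 = 13.80 kJ, so Q_C = Q_H − W = 37.70 kJ.
The hot reservoir loses entropy Q_H/T_H = 51.5/774.00 = 0.06654 kJ/K; the cold reservoir gains Q_C/T_C = 37.70/316.15 = 0.1192 kJ/K.
ΔS_univ = −Q_H/T_H + Q_C/T_C = 0.05270 kJ/K (> 0, since η = 0.268 < η_Carnot = 0.592).

ΔS_univ ≈ 0.05270 kJ/K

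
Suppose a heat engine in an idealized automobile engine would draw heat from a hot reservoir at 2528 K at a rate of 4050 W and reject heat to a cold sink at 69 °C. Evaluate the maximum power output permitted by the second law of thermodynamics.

Ẇ_max ≈ 3502 W

T_C = 69 °C → 69 + 273.15 = 342.15 K.
The second-law ceiling is the Carnot efficiency, η_max = 1 − T_C/T_H = 1 − 342.15/2528.00 = 0.8647.
W_max = η_max · Q_H = 0.8647 × 4050 = 3502 W.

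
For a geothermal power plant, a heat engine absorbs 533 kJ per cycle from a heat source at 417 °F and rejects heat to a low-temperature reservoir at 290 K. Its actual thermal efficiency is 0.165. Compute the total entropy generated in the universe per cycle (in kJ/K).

ΔS_univ ≈ 0.440 kJ/K

T_H = 417 °F → (417 − 32) × 5/9 = 213.89 °C = 487.04 K.
W = η·Q_H = 0.165 × 533 = 87.95 kJ, so Q_C = Q_H − W = 445.1 kJ.
The hot reservoir loses entropy Q_H/T_H = 533/487.04 = 1.094 kJ/K; the cold reservoir gains Q_C/T_C = 445.1/290.00 = 1.535 kJ/K.
ΔS_univ = −Q_H/T_H + Q_C/T_C = 0.440 kJ/K (> 0, since η = 0.165 < η_Carnot = 0.405).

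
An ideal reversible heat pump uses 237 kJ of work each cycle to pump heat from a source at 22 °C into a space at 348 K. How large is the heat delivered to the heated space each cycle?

Q_H ≈ 1561 kJ

T_C = 22 °C → 22 + 273.15 = 295.15 K.
For a reversible heat pump, COP_HP = T_H/(T_H − T_C) = 348.00/52.85 = 6.5847.
Q_H = COP_HP · W = 6.5847 × 237 = 1561 kJ.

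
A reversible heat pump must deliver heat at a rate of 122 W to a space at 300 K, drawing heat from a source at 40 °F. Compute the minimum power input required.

T_C = 40 °F → (40 − 32) × 5/9 = 4.44 °C = 277.59 K.
COP_HP = T_H/(T_H − T_C) = 300.00/22.41 = 13.3895.
W = Q_H/COP_HP = 122/13.3895 = 9.112 W.

Ẇ_in ≈ 9.112 W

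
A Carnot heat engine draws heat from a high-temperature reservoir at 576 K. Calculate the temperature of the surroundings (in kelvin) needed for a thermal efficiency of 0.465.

From η = 1 − T_C/T_H, T_C = T_H·(1 − η) = 576.00 × (1 − 0.465) = 308 K.

T_C ≈ 308 K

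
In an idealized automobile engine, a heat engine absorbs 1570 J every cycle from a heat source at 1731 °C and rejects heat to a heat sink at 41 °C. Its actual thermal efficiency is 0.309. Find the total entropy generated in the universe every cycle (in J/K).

ΔS_univ ≈ 2.67 J/K

T_H = 1731 °C → 1731 + 273.15 = 2004.15 K.
T_C = 41 °C → 41 + 273.15 = 314.15 K.
W = η·Q_H = 0.309 × 1570 = 485.1 J, so Q_C = Q_H − W = 1085 J.
Reservoir entropy changes: ΔS_H = −Q_H/T_H = −1570/2004.15 = -0.7834 J/K and ΔS_C = +Q_C/T_C = 1085/314.15 = 3.453 J/K.
ΔS_univ = −Q_H/T_H + Q_C/T_C = 2.67 J/K (> 0, since η = 0.309 < η_Carnot = 0.843).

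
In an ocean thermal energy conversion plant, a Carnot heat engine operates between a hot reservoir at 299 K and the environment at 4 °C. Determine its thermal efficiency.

T_C = 4 °C → 4 + 273.15 = 277.15 K.
For a reversible engine, η = 1 − T_C/T_H = 1 − 277.15/299.00 = 0.0731.

η ≈ 0.0731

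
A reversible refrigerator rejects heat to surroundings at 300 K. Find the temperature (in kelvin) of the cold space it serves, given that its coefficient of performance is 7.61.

T_C ≈ 265 K

COP_R = T_C/(T_H − T_C) ⇒ T_C = T_H·COP_R/(1 + COP_R) = 300.00 × 7.61/(1 + 7.61) = 265 K.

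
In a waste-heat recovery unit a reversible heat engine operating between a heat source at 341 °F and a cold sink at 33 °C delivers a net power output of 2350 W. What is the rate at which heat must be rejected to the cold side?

T_H = 341 °F → (341 − 32) × 5/9 = 171.67 °C = 444.82 K.
T_C = 33 °C → 33 + 273.15 = 306.15 K.
η_rev = 1 − T_C/T_H = 1 − 306.15/444.82 = 0.3117.
Since Q_C/Q_H = T_C/T_H and Q_H = W/η, Q_C = W·T_C/(T_H − T_C) = 2350 × 306.15/138.67 = 5190 W.

Q̇_C ≈ 5190 W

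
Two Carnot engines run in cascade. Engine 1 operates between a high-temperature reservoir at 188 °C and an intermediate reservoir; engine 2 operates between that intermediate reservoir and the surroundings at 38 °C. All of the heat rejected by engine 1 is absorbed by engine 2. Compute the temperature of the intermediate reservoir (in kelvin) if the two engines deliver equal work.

T_m ≈ 386 K

T_H = 188 °C → 188 + 273.15 = 461.15 K.
T_C = 38 °C → 38 + 273.15 = 311.15 K.
For reversible stages Q_m = Q_H·(T_m/T_H). Setting W₁ = Q_H(1 − T_m/T_H) equal to W₂ = Q_m(1 − T_C/T_m) = Q_H·(T_m − T_C)/T_H gives T_H − T_m = T_m − T_C, so T_m = (T_H + T_C)/2 = (461.15 + 311.15)/2 = 386 K.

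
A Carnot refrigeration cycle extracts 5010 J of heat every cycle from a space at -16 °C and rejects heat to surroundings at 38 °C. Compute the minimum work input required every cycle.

W_in ≈ 1052 J

T_H = 38 °C → 38 + 273.15 = 311.15 K.
T_C = -16 °C → -16 + 273.15 = 257.15 K.
Carnot COP: COP_R = T_C/(T_H − T_C) = 257.15/54.00 = 4.7620.
W = Q_C/COP_R = 5010/4.7620 = 1052 J.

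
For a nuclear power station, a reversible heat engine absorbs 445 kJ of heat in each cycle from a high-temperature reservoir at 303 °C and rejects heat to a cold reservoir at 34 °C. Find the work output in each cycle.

T_H = 303 °C → 303 + 273.15 = 576.15 K.
T_C = 34 °C → 34 + 273.15 = 307.15 K.
The Carnot efficiency is η = 1 − T_C/T_H = 1 − 307.15/576.15 = 0.4669.
W = η·Q_H = 0.4669 × 445 = 208 kJ.

W ≈ 208 kJ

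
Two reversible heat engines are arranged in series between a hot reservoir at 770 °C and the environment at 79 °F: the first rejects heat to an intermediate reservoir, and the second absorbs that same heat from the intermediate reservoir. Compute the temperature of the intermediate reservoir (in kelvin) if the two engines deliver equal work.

T_m ≈ 671 K

T_H = 770 °C → 770 + 273.15 = 1043.15 K.
T_C = 79 °F → (79 − 32) × 5/9 = 26.11 °C = 299.26 K.
For reversible stages Q_m = Q_H·(T_m/T_H). Setting W₁ = Q_H(1 − T_m/T_H) equal to W₂ = Q_m(1 − T_C/T_m) = Q_H·(T_m − T_C)/T_H gives T_H − T_m = T_m − T_C, so T_m = (T_H + T_C)/2 = (1043.15 + 299.26)/2 = 671 K.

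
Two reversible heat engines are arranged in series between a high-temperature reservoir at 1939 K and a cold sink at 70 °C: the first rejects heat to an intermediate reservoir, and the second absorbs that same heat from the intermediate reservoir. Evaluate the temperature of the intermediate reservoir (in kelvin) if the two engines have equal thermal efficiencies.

T_m ≈ 816 K

T_C = 70 °C → 70 + 273.15 = 343.15 K.
Equal efficiencies require 1 − T_m/T_H = 1 − T_C/T_m, i.e. T_m/T_H = T_C/T_m, so T_m = √(T_H·T_C) = √(1939.00 × 343.15) = 816 K.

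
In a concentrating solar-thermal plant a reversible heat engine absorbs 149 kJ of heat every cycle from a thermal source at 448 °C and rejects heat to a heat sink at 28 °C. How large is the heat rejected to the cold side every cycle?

T_H = 448 °C → 448 + 273.15 = 721.15 K.
T_C = 28 °C → 28 + 273.15 = 301.15 K.
For a reversible engine, η = 1 − T_C/T_H = 1 − 301.15/721.15 = 0.5824.
For a reversible cycle Q_C/Q_H = T_C/T_H, so Q_C = 149 × 301.15/721.15 = 62.2 kJ.

Q_C ≈ 62.2 kJ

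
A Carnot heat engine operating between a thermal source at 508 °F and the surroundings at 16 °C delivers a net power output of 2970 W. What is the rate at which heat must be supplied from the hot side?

Q̇_H ≈ 6427 W

T_H = 508 °F → (508 − 32) × 5/9 = 264.44 °C = 537.59 K.
T_C = 16 °C → 16 + 273.15 = 289.15 K.
For a reversible engine, η = 1 − T_C/T_H = 1 − 289.15/537.59 = 0.4621.
Q_H = W/η = 2970/0.4621 = 6427 W.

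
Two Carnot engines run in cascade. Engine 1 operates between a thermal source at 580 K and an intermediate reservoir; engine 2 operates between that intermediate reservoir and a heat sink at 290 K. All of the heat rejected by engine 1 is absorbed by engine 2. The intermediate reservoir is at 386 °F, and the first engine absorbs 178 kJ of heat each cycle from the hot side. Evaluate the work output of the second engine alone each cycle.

T_m = 386 °F → (386 − 32) × 5/9 = 196.67 °C = 469.82 K.
Heat entering the second stage: Q_m = Q_H·(T_m/T_H) = 178 × 469.82/580.00 = 144 kJ.
Second-stage efficiency η₂ = 1 − T_C/T_m = 1 − 290.00/469.82 = 0.3827, so W₂ = η₂·Q_m = 55.2 kJ.

W₂ ≈ 55.2 kJ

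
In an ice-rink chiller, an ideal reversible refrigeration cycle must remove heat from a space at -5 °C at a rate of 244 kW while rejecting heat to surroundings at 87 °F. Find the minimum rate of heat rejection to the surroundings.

T_H = 87 °F → (87 − 32) × 5/9 = 30.56 °C = 303.71 K.
T_C = -5 °C → -5 + 273.15 = 268.15 K.
For a reversible cycle Q_H/Q_C = T_H/T_C, so Q_H = Q_C·T_H/T_C = 244 × 303.71/268.15 = 276 kW.

Q̇_H ≈ 276 kW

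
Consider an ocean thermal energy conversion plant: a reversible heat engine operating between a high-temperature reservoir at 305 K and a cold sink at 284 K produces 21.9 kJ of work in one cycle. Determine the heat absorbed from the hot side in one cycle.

Q_H ≈ 318 kJ

Carnot efficiency: η = 1 − T_C/T_H = 1 − 284.00/305.00 = 0.0689.
Q_H = W/η = 21.9/0.0689 = 318 kJ.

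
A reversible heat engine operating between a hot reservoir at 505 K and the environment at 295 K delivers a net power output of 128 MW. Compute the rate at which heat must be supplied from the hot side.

Q̇_H ≈ 308 MW

η_rev = 1 − T_C/T_H = 1 − 295.00/505.00 = 0.4158.
Q_H = W/η = 128/0.4158 = 308 MW.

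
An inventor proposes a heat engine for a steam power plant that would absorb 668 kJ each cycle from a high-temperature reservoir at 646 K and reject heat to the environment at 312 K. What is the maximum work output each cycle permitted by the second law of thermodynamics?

The second-law ceiling is the Carnot efficiency, η_max = 1 − T_C/T_H = 1 − 312.00/646.00 = 0.5170.
W_max = η_max · Q_H = 0.5170 × 668 = 345 kJ.

W_max ≈ 345 kJ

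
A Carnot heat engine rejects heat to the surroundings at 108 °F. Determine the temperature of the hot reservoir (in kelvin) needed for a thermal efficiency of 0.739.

T_H ≈ 1210 K

T_C = 108 °F → (108 − 32) × 5/9 = 42.22 °C = 315.37 K.
From η = 1 − T_C/T_H, solving for T_H gives T_H = T_C/(1 − η) = 315.37/(1 − 0.739) = 1210 K.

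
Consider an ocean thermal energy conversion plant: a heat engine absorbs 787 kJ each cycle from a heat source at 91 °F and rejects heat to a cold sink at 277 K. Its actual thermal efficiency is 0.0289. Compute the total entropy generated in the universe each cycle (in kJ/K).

T_H = 91 °F → (91 − 32) × 5/9 = 32.78 °C = 305.93 K.
W = η·Q_H = 0.0289 × 787 = 22.74 kJ, so Q_C = Q_H − W = 764.3 kJ.
Reservoir entropy changes: ΔS_H = −Q_H/T_H = −787/305.93 = -2.573 kJ/K and ΔS_C = +Q_C/T_C = 764.3/277.00 = 2.759 kJ/K.
ΔS_univ = −Q_H/T_H + Q_C/T_C = 0.187 kJ/K (> 0, since η = 0.0289 < η_Carnot = 0.095).

ΔS_univ ≈ 0.187 kJ/K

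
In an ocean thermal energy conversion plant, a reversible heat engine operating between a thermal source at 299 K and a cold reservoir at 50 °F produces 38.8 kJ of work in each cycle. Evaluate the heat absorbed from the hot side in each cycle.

Q_H ≈ 731.9 kJ

T_C = 50 °F → (50 − 32) × 5/9 = 10.00 °C = 283.15 K.
The Carnot efficiency is η = 1 − T_C/T_H = 1 − 283.15/299.00 = 0.0530.
Q_H = W/η = 38.8/0.0530 = 731.9 kJ.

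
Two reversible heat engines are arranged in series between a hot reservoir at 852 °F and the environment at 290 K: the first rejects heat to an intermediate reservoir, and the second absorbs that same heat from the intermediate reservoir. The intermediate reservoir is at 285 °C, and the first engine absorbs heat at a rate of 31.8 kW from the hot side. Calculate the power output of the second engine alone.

T_H = 852 °F → (852 − 32) × 5/9 = 455.56 °C = 728.71 K.
T_m = 285 °C → 285 + 273.15 = 558.15 K.
Heat entering the second stage: Q_m = Q_H·(T_m/T_H) = 31.8 × 558.15/728.71 = 24.4 kW.
Second-stage efficiency η₂ = 1 − T_C/T_m = 1 − 290.00/558.15 = 0.4804, so W₂ = η₂·Q_m = 11.7 kW.

Ẇ₂ ≈ 11.7 kW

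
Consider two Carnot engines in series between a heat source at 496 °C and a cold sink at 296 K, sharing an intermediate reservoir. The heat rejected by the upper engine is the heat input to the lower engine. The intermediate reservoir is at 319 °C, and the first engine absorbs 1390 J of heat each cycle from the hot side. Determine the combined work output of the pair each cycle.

W_total ≈ 855 J

T_H = 496 °C → 496 + 273.15 = 769.15 K.
Two reversible stages in series are equivalent to a single Carnot engine between T_H and T_C, so η_total = 1 − T_C/T_H = 1 − 296.00/769.15 = 0.6152.
W_total = η_total · Q_H = 0.6152 × 1390 = 855 J.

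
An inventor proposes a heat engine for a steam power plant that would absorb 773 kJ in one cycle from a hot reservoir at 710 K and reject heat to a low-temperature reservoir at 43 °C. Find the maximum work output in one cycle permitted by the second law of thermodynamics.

W_max ≈ 429 kJ

T_C = 43 °C → 43 + 273.15 = 316.15 K.
The upper bound on efficiency is η_max = 1 − T_C/T_H = 1 − 316.15/710.00 = 0.5547.
W_max = η_max · Q_H = 0.5547 × 773 = 429 kJ.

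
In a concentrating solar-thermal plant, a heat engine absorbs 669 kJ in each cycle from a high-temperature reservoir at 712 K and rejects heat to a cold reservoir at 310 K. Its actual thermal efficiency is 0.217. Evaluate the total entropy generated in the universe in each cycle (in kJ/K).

ΔS_univ ≈ 0.7502 kJ/K

W = η·Q_H = 0.217 × 669 = 145.2 kJ, so Q_C = Q_H − W = 523.8 kJ.
Entropy balance on the reservoirs: −Q_H/T_H = -0.9396 kJ/K, +Q_C/T_C = 1.690 kJ/K.
ΔS_univ = −Q_H/T_H + Q_C/T_C = 0.7502 kJ/K (> 0, since η = 0.217 < η_Carnot = 0.565).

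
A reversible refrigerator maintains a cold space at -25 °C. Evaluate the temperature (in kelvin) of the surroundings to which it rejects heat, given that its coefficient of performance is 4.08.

T_H ≈ 309.0 K

T_C = -25 °C → -25 + 273.15 = 248.15 K.
COP_R = T_C/(T_H − T_C) ⇒ T_H = T_C·(1 + 1/COP_R) = 248.15 × (1 + 1/4.08) = 309.0 K.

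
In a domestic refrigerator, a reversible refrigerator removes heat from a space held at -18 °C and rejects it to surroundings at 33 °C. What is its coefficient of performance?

T_H = 33 °C → 33 + 273.15 = 306.15 K.
T_C = -18 °C → -18 + 273.15 = 255.15 K.
For a reversible refrigerator, COP_R = T_C/(T_H − T_C) = 255.15/(306.15 − 255.15) = 5.003.

COP_R ≈ 5.003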